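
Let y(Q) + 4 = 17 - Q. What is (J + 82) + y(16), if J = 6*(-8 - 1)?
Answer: 25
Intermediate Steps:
y(Q) = 13 - Q (y(Q) = -4 + (17 - Q) = 13 - Q)
J = -54 (J = 6*(-9) = -54)
(J + 82) + y(16) = (-54 + 82) + (13 - 1*16) = 28 + (13 - 16) = 28 - 3 = 25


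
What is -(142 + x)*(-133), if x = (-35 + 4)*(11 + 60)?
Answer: -273847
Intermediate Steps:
x = -2201 (x = -31*71 = -2201)
-(142 + x)*(-133) = -(142 - 2201)*(-133) = -(-2059)*(-133) = -1*273847 = -273847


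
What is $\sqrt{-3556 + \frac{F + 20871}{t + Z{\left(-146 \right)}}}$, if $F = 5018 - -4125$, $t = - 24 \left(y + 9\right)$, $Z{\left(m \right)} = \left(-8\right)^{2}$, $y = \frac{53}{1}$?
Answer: $\frac{i \sqrt{453344462}}{356} \approx 59.809 i$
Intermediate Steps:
$y = 53$ ($y = 53 \cdot 1 = 53$)
$Z{\left(m \right)} = 64$
$t = -1488$ ($t = - 24 \left(53 + 9\right) = \left(-24\right) 62 = -1488$)
$F = 9143$ ($F = 5018 + 4125 = 9143$)
$\sqrt{-3556 + \frac{F + 20871}{t + Z{\left(-146 \right)}}} = \sqrt{-3556 + \frac{9143 + 20871}{-1488 + 64}} = \sqrt{-3556 + \frac{30014}{-1424}} = \sqrt{-3556 + 30014 \left(- \frac{1}{1424}\right)} = \sqrt{-3556 - \frac{15007}{712}} = \sqrt{- \frac{2546879}{712}} = \frac{i \sqrt{453344462}}{356}$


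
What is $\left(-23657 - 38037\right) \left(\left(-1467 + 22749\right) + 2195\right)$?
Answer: $-1448390038$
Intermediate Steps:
$\left(-23657 - 38037\right) \left(\left(-1467 + 22749\right) + 2195\right) = - 61694 \left(21282 + 2195\right) = \left(-61694\right) 23477 = -1448390038$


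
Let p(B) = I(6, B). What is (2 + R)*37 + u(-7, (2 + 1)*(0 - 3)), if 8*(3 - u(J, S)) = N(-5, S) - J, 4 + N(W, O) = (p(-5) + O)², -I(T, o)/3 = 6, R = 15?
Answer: 1081/2 ≈ 540.50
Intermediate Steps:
I(T, o) = -18 (I(T, o) = -3*6 = -18)
p(B) = -18
N(W, O) = -4 + (-18 + O)²
u(J, S) = 7/2 - (-18 + S)²/8 + J/8 (u(J, S) = 3 - ((-4 + (-18 + S)²) - J)/8 = 3 - (-4 + (-18 + S)² - J)/8 = 3 + (½ - (-18 + S)²/8 + J/8) = 7/2 - (-18 + S)²/8 + J/8)
(2 + R)*37 + u(-7, (2 + 1)*(0 - 3)) = (2 + 15)*37 + (7/2 - (-18 + (2 + 1)*(0 - 3))²/8 + (⅛)*(-7)) = 17*37 + (7/2 - (-18 + 3*(-3))²/8 - 7/8) = 629 + (7/2 - (-18 - 9)²/8 - 7/8) = 629 + (7/2 - ⅛*(-27)² - 7/8) = 629 + (7/2 - ⅛*729 - 7/8) = 629 + (7/2 - 729/8 - 7/8) = 629 - 177/2 = 1081/2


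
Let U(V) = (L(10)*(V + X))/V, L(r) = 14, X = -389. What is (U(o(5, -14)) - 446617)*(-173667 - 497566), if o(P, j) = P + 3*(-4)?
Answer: 299252452225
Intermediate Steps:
o(P, j) = -12 + P (o(P, j) = P - 12 = -12 + P)
U(V) = (-5446 + 14*V)/V (U(V) = (14*(V - 389))/V = (14*(-389 + V))/V = (-5446 + 14*V)/V)
(U(o(5, -14)) - 446617)*(-173667 - 497566) = ((14 - 5446/(-12 + 5)) - 446617)*(-173667 - 497566) = ((14 - 5446/(-7)) - 446617)*(-671233) = ((14 - 5446*(-⅐)) - 446617)*(-671233) = ((14 + 778) - 446617)*(-671233) = (792 - 446617)*(-671233) = -445825*(-671233) = 299252452225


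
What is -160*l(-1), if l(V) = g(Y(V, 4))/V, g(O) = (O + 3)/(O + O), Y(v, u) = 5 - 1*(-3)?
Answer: 110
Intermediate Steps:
Y(v, u) = 8 (Y(v, u) = 5 + 3 = 8)
g(O) = (3 + O)/(2*O) (g(O) = (3 + O)/((2*O)) = (3 + O)*(1/(2*O)) = (3 + O)/(2*O))
l(V) = 11/(16*V) (l(V) = ((½)*(3 + 8)/8)/V = ((½)*(⅛)*11)/V = 11/(16*V))
-160*l(-1) = -110/(-1) = -110*(-1) = -160*(-11/16) = 110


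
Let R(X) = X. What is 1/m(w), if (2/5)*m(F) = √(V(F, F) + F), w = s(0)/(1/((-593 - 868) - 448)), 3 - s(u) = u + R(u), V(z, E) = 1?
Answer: -I*√5726/14315 ≈ -0.0052861*I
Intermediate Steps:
s(u) = 3 - 2*u (s(u) = 3 - (u + u) = 3 - 2*u)
w = -5727 (w = (3 - 2*0)/(1/((-593 - 868) - 448)) = (3 + 0)/(1/(-1461 - 448)) = 3/(1/(-1909)) = 3/(-1/1909) = 3*(-1909) = -5727)
m(F) = 5*√(1 + F)/2
1/m(w) = 1/(5*√(1 - 5727)/2) = 1/(5*√(-5726)/2) = 1/(5*(I*√5726)/2) = 1/(5*I*√5726/2) = -I*√5726/14315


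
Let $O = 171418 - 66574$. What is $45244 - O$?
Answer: $-59600$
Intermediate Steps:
$O = 104844$
$45244 - O = 45244 - 104844 = -59600$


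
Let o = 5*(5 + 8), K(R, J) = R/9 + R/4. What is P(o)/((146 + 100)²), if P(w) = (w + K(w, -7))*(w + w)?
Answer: 207025/1089288 ≈ 0.19006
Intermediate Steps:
K(R, J) = 13*R/36 (K(R, J) = R*(⅑) + R*(¼) = R/9 + R/4 = 13*R/36)
o = 65 (o = 5*13 = 65)
P(w) = 49*w²/18 (P(w) = (w + 13*w/36)*(w + w) = (49*w/36)*(2*w) = 49*w²/18)
P(o)/((146 + 100)²) = ((49/18)*65²)/((146 + 100)²) = ((49/18)*4225)/(246²) = (207025/18)/60516 = (207025/18)*(1/60516) = 207025/1089288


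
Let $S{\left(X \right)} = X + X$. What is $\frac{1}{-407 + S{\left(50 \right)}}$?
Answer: $- \frac{1}{307} \approx -0.0032573$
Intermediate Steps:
$S{\left(X \right)} = 2 X$
$\frac{1}{-407 + S{\left(50 \right)}} = \frac{1}{-407 + 2 \cdot 50} = \frac{1}{-407 + 100} = \frac{1}{-307} = - \frac{1}{307}$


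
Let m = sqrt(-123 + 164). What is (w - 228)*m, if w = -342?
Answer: -570*sqrt(41) ≈ -3649.8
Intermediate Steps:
m = sqrt(41) ≈ 6.4031
(w - 228)*m = (-342 - 228)*sqrt(41) = -570*sqrt(41)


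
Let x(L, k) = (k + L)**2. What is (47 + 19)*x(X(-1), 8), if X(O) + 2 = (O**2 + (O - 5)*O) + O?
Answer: 9504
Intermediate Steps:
X(O) = -2 + O + O**2 + O*(-5 + O) (X(O) = -2 + ((O**2 + (O - 5)*O) + O) = -2 + ((O**2 + (-5 + O)*O) + O) = -2 + ((O**2 + O*(-5 + O)) + O) = -2 + (O + O**2 + O*(-5 + O)) = -2 + O + O**2 + O*(-5 + O))
x(L, k) = (L + k)**2
(47 + 19)*x(X(-1), 8) = (47 + 19)*((-2 - 4*(-1) + 2*(-1)**2) + 8)**2 = 66*((-2 + 4 + 2*1) + 8)**2 = 66*((-2 + 4 + 2) + 8)**2 = 66*(4 + 8)**2 = 66*12**2 = 66*144 = 9504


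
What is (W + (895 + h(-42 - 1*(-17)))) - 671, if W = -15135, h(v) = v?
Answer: -14936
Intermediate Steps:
(W + (895 + h(-42 - 1*(-17)))) - 671 = (-15135 + (895 + (-42 - 1*(-17)))) - 671 = (-15135 + (895 + (-42 + 17))) - 671 = (-15135 + (895 - 25)) - 671 = (-15135 + 870) - 671 = -14265 - 671 = -14936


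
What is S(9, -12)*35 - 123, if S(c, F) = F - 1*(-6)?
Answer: -333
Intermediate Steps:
S(c, F) = 6 + F (S(c, F) = F + 6 = 6 + F)
S(9, -12)*35 - 123 = (6 - 12)*35 - 123 = -6*35 - 123 = -210 - 123 = -333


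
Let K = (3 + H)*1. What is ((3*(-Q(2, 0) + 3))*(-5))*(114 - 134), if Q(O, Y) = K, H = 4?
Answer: -1200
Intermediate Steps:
K = 7 (K = (3 + 4)*1 = 7*1 = 7)
Q(O, Y) = 7
((3*(-Q(2, 0) + 3))*(-5))*(114 - 134) = ((3*(-1*7 + 3))*(-5))*(114 - 134) = ((3*(-7 + 3))*(-5))*(-20) = ((3*(-4))*(-5))*(-20) = -12*(-5)*(-20) = 60*(-20) = -1200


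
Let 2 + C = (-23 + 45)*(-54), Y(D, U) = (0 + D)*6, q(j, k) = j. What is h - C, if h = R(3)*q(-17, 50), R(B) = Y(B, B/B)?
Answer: 884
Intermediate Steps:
Y(D, U) = 6*D (Y(D, U) = D*6 = 6*D)
R(B) = 6*B
h = -306 (h = (6*3)*(-17) = 18*(-17) = -306)
C = -1190 (C = -2 + (-23 + 45)*(-54) = -2 + 22*(-54) = -2 - 1188 = -1190)
h - C = -306 - 1*(-1190) = -306 + 1190 = 884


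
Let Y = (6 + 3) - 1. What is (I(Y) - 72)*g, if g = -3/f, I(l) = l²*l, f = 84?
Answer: -110/7 ≈ -15.714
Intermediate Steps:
Y = 8 (Y = 9 - 1 = 8)
I(l) = l³
g = -1/28 (g = -3/84 = -3*1/84 = -1/28 ≈ -0.035714)
(I(Y) - 72)*g = (8³ - 72)*(-1/28) = (512 - 72)*(-1/28) = 440*(-1/28) = -110/7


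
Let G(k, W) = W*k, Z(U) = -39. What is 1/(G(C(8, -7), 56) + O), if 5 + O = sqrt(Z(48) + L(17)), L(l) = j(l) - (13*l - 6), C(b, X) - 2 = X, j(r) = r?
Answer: -95/27154 - I*sqrt(237)/81462 ≈ -0.0034986 - 0.00018898*I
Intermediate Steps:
C(b, X) = 2 + X
L(l) = 6 - 12*l (L(l) = l - (13*l - 6) = l - (-6 + 13*l) = l + (6 - 13*l) = 6 - 12*l)
O = -5 + I*sqrt(237) (O = -5 + sqrt(-39 + (6 - 12*17)) = -5 + sqrt(-39 + (6 - 204)) = -5 + sqrt(-39 - 198) = -5 + sqrt(-237) = -5 + I*sqrt(237) ≈ -5.0 + 15.395*I)
1/(G(C(8, -7), 56) + O) = 1/(56*(2 - 7) + (-5 + I*sqrt(237))) = 1/(56*(-5) + (-5 + I*sqrt(237))) = 1/(-280 + (-5 + I*sqrt(237))) = 1/(-285 + I*sqrt(237))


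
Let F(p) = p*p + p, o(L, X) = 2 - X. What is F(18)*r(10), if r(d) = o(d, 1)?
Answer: 342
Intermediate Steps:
r(d) = 1 (r(d) = 2 - 1*1 = 2 - 1 = 1)
F(p) = p + p² (F(p) = p² + p = p + p²)
F(18)*r(10) = (18*(1 + 18))*1 = (18*19)*1 = 342*1 = 342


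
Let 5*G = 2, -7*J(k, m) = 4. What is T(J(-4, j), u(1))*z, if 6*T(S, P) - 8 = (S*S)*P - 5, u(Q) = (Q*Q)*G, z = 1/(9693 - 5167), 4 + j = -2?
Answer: 767/6653220 ≈ 0.00011528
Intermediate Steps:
j = -6 (j = -4 - 2 = -6)
J(k, m) = -4/7 (J(k, m) = -⅐*4 = -4/7)
G = ⅖ (G = (⅕)*2 = ⅖ ≈ 0.40000)
z = 1/4526 ≈ 0.00022095
u(Q) = 2*Q²/5 (u(Q) = (Q*Q)*(⅖) = Q²*(⅖) = 2*Q²/5)
T(S, P) = ½ + P*S²/6 (T(S, P) = 4/3 + ((S*S)*P - 5)/6 = 4/3 + (S²*P - 5)/6 = 4/3 + (P*S² - 5)/6 = 4/3 + (-5 + P*S²)/6 = 4/3 + (-⅚ + P*S²/6) = ½ + P*S²/6)
T(J(-4, j), u(1))*z = (½ + ((⅖)*1²)*(-4/7)²/6)*(1/4526) = (½ + (⅙)*((⅖)*1)*(16/49))*(1/4526) = (½ + (⅙)*(⅖)*(16/49))*(1/4526) = (½ + 16/735)*(1/4526) = (767/1470)*(1/4526) = 767/6653220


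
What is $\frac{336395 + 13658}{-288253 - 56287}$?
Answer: $- \frac{350053}{344540} \approx -1.016$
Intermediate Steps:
$\frac{336395 + 13658}{-288253 - 56287} = \frac{350053}{-344540} = 350053 \left(- \frac{1}{344540}\right) = - \frac{350053}{344540}$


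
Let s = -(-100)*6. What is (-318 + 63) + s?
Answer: 345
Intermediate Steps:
s = 600 (s = -25*(-24) = 600)
(-318 + 63) + s = (-318 + 63) + 600 = -255 + 600 = 345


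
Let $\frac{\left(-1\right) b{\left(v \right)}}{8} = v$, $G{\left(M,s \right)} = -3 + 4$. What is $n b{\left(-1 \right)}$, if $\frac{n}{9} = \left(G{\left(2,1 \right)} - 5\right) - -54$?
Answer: $3600$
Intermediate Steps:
$G{\left(M,s \right)} = 1$
$b{\left(v \right)} = - 8 v$
$n = 450$ ($n = 9 \left(\left(1 - 5\right) - -54\right) = 9 \left(-4 + 54\right) = 9 \cdot 50 = 450$)
$n b{\left(-1 \right)} = 450 \left(\left(-8\right) \left(-1\right)\right) = 450 \cdot 8 = 3600$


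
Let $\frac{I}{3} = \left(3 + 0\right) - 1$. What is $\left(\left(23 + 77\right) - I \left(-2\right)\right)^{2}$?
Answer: $12544$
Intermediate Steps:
$I = 6$ ($I = 3 \left(\left(3 + 0\right) - 1\right) = 3 \left(3 - 1\right) = 3 \cdot 2 = 6$)
$\left(\left(23 + 77\right) - I \left(-2\right)\right)^{2} = \left(\left(23 + 77\right) - 6 \left(-2\right)\right)^{2} = \left(100 - -12\right)^{2} = \left(100 + 12\right)^{2} = 112^{2} = 12544$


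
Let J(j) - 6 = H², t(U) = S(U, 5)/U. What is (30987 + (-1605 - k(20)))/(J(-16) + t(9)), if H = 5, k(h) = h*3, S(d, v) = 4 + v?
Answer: 14661/16 ≈ 916.31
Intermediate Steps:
k(h) = 3*h
t(U) = 9/U (t(U) = (4 + 5)/U = 9/U)
J(j) = 31 (J(j) = 6 + 5² = 6 + 25 = 31)
(30987 + (-1605 - k(20)))/(J(-16) + t(9)) = (30987 + (-1605 - 3*20))/(31 + 9/9) = (30987 + (-1605 - 1*60))/(31 + 9*(⅑)) = (30987 + (-1605 - 60))/(31 + 1) = (30987 - 1665)/32 = 29322*(1/32) = 14661/16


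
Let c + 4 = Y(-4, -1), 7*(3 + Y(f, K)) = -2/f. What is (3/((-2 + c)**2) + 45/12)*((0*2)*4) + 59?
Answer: 59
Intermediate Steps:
Y(f, K) = -3 - 2/(7*f) (Y(f, K) = -3 + (-2/f)/7 = -3 - 2/(7*f))
c = -97/14 (c = -4 + (-3 - 2/7/(-4)) = -4 + (-3 - 2/7*(-1/4)) = -4 + (-3 + 1/14) = -4 - 41/14 = -97/14 ≈ -6.9286)
(3/((-2 + c)**2) + 45/12)*((0*2)*4) + 59 = (3/((-2 - 97/14)**2) + 45/12)*((0*2)*4) + 59 = (3/((-125/14)**2) + 45*(1/12))*(0*4) + 59 = (3/(15625/196) + 15/4)*0 + 59 = (3*(196/15625) + 15/4)*0 + 59 = (588/15625 + 15/4)*0 + 59 = (236727/62500)*0 + 59 = 0 + 59 = 59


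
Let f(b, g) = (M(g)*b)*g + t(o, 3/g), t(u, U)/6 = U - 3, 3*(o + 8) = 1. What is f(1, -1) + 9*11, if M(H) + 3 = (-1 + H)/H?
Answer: 64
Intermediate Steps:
o = -23/3 (o = -8 + (1/3)*1 = -8 + 1/3 = -23/3 ≈ -7.6667)
t(u, U) = -18 + 6*U (t(u, U) = 6*(U - 3) = 6*(-3 + U) = -18 + 6*U)
M(H) = -3 + (-1 + H)/H
f(b, g) = -18 + 18/g + b*g*(-2 - 1/g) (f(b, g) = ((-2 - 1/g)*b)*g + (-18 + 6*(3/g)) = (b*(-2 - 1/g))*g + (-18 + 18/g) = b*g*(-2 - 1/g) + (-18 + 18/g) = -18 + 18/g + b*g*(-2 - 1/g))
f(1, -1) + 9*11 = (-18 - 1*1 + 18/(-1) - 2*1*(-1)) + 9*11 = (-18 - 1 + 18*(-1) + 2) + 99 = (-18 - 1 - 18 + 2) + 99 = -35 + 99 = 64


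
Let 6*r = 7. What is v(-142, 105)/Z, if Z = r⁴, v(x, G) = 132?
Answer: 171072/2401 ≈ 71.250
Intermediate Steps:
r = 7/6 (r = (⅙)*7 = 7/6 ≈ 1.1667)
Z = 2401/1296 (Z = (7/6)⁴ = 2401/1296 ≈ 1.8526)
v(-142, 105)/Z = 132/(2401/1296) = 132*(1296/2401) = 171072/2401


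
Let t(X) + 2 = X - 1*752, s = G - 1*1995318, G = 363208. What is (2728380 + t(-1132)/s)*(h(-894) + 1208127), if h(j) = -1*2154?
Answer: 2685108703342828239/816055 ≈ 3.2904e+12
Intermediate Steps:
h(j) = -2154
s = -1632110 (s = 363208 - 1*1995318 = 363208 - 1995318 = -1632110)
t(X) = -754 + X (t(X) = -2 + (X - 1*752) = -2 + (X - 752) = -2 + (-752 + X) = -754 + X)
(2728380 + t(-1132)/s)*(h(-894) + 1208127) = (2728380 + (-754 - 1132)/(-1632110))*(-2154 + 1208127) = (2728380 - 1886*(-1/1632110))*1205973 = (2728380 + 943/816055)*1205973 = (2226508141843/816055)*1205973 = 2685108703342828239/816055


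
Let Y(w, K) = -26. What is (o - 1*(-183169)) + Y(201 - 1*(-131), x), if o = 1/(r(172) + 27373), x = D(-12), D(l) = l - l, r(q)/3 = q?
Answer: 5107675128/27889 ≈ 1.8314e+5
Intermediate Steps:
r(q) = 3*q
D(l) = 0
x = 0
o = 1/27889 (o = 1/(3*172 + 27373) = 1/(516 + 27373) = 1/27889 ≈ 3.5856e-5)
(o - 1*(-183169)) + Y(201 - 1*(-131), x) = (1/27889 - 1*(-183169)) - 26 = (1/27889 + 183169) - 26 = 5108400242/27889 - 26 = 5107675128/27889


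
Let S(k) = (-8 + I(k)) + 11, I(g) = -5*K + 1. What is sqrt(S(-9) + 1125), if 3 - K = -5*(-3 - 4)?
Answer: sqrt(1289) ≈ 35.903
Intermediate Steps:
K = -32 (K = 3 - (-5)*(-3 - 4) = 3 - (-5)*(-7) = 3 - 1*35 = 3 - 35 = -32)
I(g) = 161 (I(g) = -5*(-32) + 1 = 160 + 1 = 161)
S(k) = 164 (S(k) = (-8 + 161) + 11 = 153 + 11 = 164)
sqrt(S(-9) + 1125) = sqrt(164 + 1125) = sqrt(1289)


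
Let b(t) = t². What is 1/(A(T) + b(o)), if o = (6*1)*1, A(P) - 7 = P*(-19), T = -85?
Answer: 1/1658 ≈ 0.00060314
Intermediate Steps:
A(P) = 7 - 19*P (A(P) = 7 + P*(-19) = 7 - 19*P)
o = 6 (o = 6*1 = 6)
1/(A(T) + b(o)) = 1/((7 - 19*(-85)) + 6²) = 1/((7 + 1615) + 36) = 1/(1622 + 36) = 1/1658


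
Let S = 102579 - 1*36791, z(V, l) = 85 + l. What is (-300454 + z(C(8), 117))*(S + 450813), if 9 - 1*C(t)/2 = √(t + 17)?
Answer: -155110483452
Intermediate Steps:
C(t) = 18 - 2*√(17 + t) (C(t) = 18 - 2*√(t + 17) = 18 - 2*√(17 + t))
S = 65788 (S = 102579 - 36791 = 65788)
(-300454 + z(C(8), 117))*(S + 450813) = (-300454 + (85 + 117))*(65788 + 450813) = (-300454 + 202)*516601 = -300252*516601 = -155110483452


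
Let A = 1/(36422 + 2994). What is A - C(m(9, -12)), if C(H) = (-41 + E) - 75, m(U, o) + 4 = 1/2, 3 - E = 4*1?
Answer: 4611673/39416 ≈ 117.00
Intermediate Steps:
E = -1 (E = 3 - 4 = -1)
m(U, o) = -7/2 (m(U, o) = -4 + 1/2 = -4 + ½ = -7/2)
C(H) = -117 (C(H) = (-41 - 1) - 75 = -42 - 75 = -117)
A = 1/39416 ≈ 2.5370e-5
A - C(m(9, -12)) = 1/39416 - 1*(-117) = 1/39416 + 117 = 4611673/39416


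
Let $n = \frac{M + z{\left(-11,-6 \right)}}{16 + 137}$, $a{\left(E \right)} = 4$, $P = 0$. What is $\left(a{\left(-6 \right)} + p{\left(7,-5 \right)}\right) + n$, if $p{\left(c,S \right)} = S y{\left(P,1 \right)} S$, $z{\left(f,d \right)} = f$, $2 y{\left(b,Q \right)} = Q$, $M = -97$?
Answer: $\frac{537}{34} \approx 15.794$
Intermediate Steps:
$y{\left(b,Q \right)} = \frac{Q}{2}$
$p{\left(c,S \right)} = \frac{S^{2}}{2}$ ($p{\left(c,S \right)} = S \frac{1}{2} \cdot 1 S = S \frac{1}{2} S = \frac{S}{2} S = \frac{S^{2}}{2}$)
$n = - \frac{12}{17}$ ($n = \frac{-97 - 11}{16 + 137} = - \frac{108}{153} = \left(-108\right) \frac{1}{153} = - \frac{12}{17} \approx -0.70588$)
$\left(a{\left(-6 \right)} + p{\left(7,-5 \right)}\right) + n = \left(4 + \frac{\left(-5\right)^{2}}{2}\right) - \frac{12}{17} = \left(4 + \frac{1}{2} \cdot 25\right) - \frac{12}{17} = \left(4 + \frac{25}{2}\right) - \frac{12}{17} = \frac{33}{2} - \frac{12}{17} = \frac{537}{34}$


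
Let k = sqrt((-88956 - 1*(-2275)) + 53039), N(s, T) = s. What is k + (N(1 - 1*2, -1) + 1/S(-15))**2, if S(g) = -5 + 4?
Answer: 4 + 3*I*sqrt(3738) ≈ 4.0 + 183.42*I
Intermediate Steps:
S(g) = -1
k = 3*I*sqrt(3738) (k = sqrt((-88956 + 2275) + 53039) = sqrt(-86681 + 53039) = sqrt(-33642) = 3*I*sqrt(3738) ≈ 183.42*I)
k + (N(1 - 1*2, -1) + 1/S(-15))**2 = 3*I*sqrt(3738) + ((1 - 1*2) + 1/(-1))**2 = 3*I*sqrt(3738) + ((1 - 2) - 1)**2 = 3*I*sqrt(3738) + (-1 - 1)**2 = 3*I*sqrt(3738) + (-2)**2 = 3*I*sqrt(3738) + 4 = 4 + 3*I*sqrt(3738)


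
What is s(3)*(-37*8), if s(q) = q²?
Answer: -2664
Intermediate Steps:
s(3)*(-37*8) = 3²*(-37*8) = 9*(-296) = -2664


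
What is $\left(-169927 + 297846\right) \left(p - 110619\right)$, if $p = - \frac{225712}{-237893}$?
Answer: $- \frac{3366221750975545}{237893} \approx -1.415 \cdot 10^{10}$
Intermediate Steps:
$p = \frac{225712}{237893}$ ($p = \left(-225712\right) \left(- \frac{1}{237893}\right) = \frac{225712}{237893} \approx 0.9488$)
$\left(-169927 + 297846\right) \left(p - 110619\right) = \left(-169927 + 297846\right) \left(\frac{225712}{237893} - 110619\right) = 127919 \left(- \frac{26315260055}{237893}\right) = - \frac{3366221750975545}{237893}$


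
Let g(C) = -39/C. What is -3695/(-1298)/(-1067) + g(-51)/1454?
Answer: -18332113/8558397397 ≈ -0.0021420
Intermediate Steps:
-3695/(-1298)/(-1067) + g(-51)/1454 = -3695/(-1298)/(-1067) - 39/(-51)/1454 = -3695*(-1/1298)*(-1/1067) - 39*(-1/51)*(1/1454) = (3695/1298)*(-1/1067) + (13/17)*(1/1454) = -3695/1384966 + 13/24718 = -18332113/8558397397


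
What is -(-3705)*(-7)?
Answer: -25935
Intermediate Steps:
-(-3705)*(-7) = -741*35 = -25935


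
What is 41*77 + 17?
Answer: 3174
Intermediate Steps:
41*77 + 17 = 3157 + 17 = 3174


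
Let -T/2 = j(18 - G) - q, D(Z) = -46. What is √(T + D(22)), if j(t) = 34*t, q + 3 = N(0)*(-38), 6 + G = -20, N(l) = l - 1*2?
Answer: 2*I*√723 ≈ 53.777*I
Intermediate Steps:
N(l) = -2 + l (N(l) = l - 2 = -2 + l)
G = -26 (G = -6 - 20 = -26)
q = 73 (q = -3 + (-2 + 0)*(-38) = -3 - 2*(-38) = -3 + 76 = 73)
T = -2846 (T = -2*(34*(18 - 1*(-26)) - 1*73) = -2*(34*(18 + 26) - 73) = -2*(34*44 - 73) = -2*(1496 - 73) = -2*1423 = -2846)
√(T + D(22)) = √(-2846 - 46) = √(-2892) = 2*I*√723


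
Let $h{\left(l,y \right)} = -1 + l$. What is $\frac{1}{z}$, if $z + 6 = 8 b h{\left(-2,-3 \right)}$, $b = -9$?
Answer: $\frac{1}{210} \approx 0.0047619$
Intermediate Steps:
$z = 210$ ($z = -6 + 8 \left(-9\right) \left(-1 - 2\right) = -6 - -216 = -6 + 216 = 210$)
$\frac{1}{z} = \frac{1}{210}$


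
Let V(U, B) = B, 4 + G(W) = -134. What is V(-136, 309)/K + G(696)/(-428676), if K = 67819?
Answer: 23636651/4845396274 ≈ 0.0048782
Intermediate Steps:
G(W) = -138 (G(W) = -4 - 134 = -138)
V(-136, 309)/K + G(696)/(-428676) = 309/67819 - 138/(-428676) = 309*(1/67819) - 138*(-1/428676) = 309/67819 + 23/71446 = 23636651/4845396274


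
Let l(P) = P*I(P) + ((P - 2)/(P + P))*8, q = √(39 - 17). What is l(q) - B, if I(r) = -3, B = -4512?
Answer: 4516 - 37*√22/11 ≈ 4500.2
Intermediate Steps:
q = √22 ≈ 4.6904
l(P) = -3*P + 4*(-2 + P)/P (l(P) = P*(-3) + ((P - 2)/(P + P))*8 = -3*P + ((-2 + P)/((2*P)))*8 = -3*P + ((-2 + P)*(1/(2*P)))*8 = -3*P + ((-2 + P)/(2*P))*8 = -3*P + 4*(-2 + P)/P)
l(q) - B = (4 - 8*√22/22 - 3*√22) - 1*(-4512) = (4 - 4*√22/11 - 3*√22) + 4512 = (4 - 37*√22/11) + 4512 = 4516 - 37*√22/11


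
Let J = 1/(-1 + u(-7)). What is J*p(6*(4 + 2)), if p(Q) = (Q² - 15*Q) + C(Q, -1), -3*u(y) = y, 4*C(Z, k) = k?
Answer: 9069/16 ≈ 566.81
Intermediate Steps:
C(Z, k) = k/4
u(y) = -y/3
J = ¾ (J = 1/(-1 - ⅓*(-7)) = 1/(-1 + 7/3) = 1/(4/3) = ¾ ≈ 0.75000)
p(Q) = -¼ + Q² - 15*Q (p(Q) = (Q² - 15*Q) + (¼)*(-1) = (Q² - 15*Q) - ¼ = -¼ + Q² - 15*Q)
J*p(6*(4 + 2)) = 3*(-¼ + (6*(4 + 2))² - 90*(4 + 2))/4 = 3*(-¼ + (6*6)² - 90*6)/4 = 3*(-¼ + 36² - 15*36)/4 = 3*(-¼ + 1296 - 540)/4 = (¾)*(3023/4) = 9069/16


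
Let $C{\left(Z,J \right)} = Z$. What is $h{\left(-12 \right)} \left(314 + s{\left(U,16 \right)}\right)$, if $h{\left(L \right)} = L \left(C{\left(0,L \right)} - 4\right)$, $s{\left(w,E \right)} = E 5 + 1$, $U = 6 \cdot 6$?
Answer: $18960$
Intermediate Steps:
$U = 36$
$s{\left(w,E \right)} = 1 + 5 E$ ($s{\left(w,E \right)} = 5 E + 1 = 1 + 5 E$)
$h{\left(L \right)} = - 4 L$ ($h{\left(L \right)} = L \left(0 - 4\right) = L \left(-4\right) = - 4 L$)
$h{\left(-12 \right)} \left(314 + s{\left(U,16 \right)}\right) = \left(-4\right) \left(-12\right) \left(314 + \left(1 + 5 \cdot 16\right)\right) = 48 \left(314 + \left(1 + 80\right)\right) = 48 \left(314 + 81\right) = 48 \cdot 395 = 18960$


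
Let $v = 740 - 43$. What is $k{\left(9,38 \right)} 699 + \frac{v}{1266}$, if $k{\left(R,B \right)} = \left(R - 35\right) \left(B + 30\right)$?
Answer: $- \frac{1564562615}{1266} \approx -1.2358 \cdot 10^{6}$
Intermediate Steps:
$k{\left(R,B \right)} = \left(-35 + R\right) \left(30 + B\right)$
$v = 697$
$k{\left(9,38 \right)} 699 + \frac{v}{1266} = \left(-1050 - 1330 + 30 \cdot 9 + 38 \cdot 9\right) 699 + \frac{697}{1266} = \left(-1050 - 1330 + 270 + 342\right) 699 + 697 \cdot \frac{1}{1266} = \left(-1768\right) 699 + \frac{697}{1266} = -1235832 + \frac{697}{1266} = - \frac{1564562615}{1266}$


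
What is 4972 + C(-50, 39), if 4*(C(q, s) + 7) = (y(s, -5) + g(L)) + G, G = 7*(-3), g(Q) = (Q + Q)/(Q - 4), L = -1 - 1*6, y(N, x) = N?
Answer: 54668/11 ≈ 4969.8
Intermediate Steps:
L = -7 (L = -1 - 6 = -7)
g(Q) = 2*Q/(-4 + Q) (g(Q) = (2*Q)/(-4 + Q) = 2*Q/(-4 + Q))
G = -21
C(q, s) = -525/44 + s/4 (C(q, s) = -7 + ((s + 2*(-7)/(-4 - 7)) - 21)/4 = -7 + ((s + 2*(-7)/(-11)) - 21)/4 = -7 + ((s + 2*(-7)*(-1/11)) - 21)/4 = -7 + ((s + 14/11) - 21)/4 = -7 + ((14/11 + s) - 21)/4 = -7 + (-217/11 + s)/4 = -7 + (-217/44 + s/4) = -525/44 + s/4)
4972 + C(-50, 39) = 4972 + (-525/44 + (1/4)*39) = 4972 + (-525/44 + 39/4) = 4972 - 24/11 = 54668/11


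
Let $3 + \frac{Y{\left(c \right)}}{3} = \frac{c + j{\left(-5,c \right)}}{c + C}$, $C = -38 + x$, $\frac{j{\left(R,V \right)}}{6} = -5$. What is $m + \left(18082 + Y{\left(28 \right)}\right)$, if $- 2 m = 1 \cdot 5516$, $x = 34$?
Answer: $\frac{61259}{4} \approx 15315.0$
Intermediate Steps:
$j{\left(R,V \right)} = -30$ ($j{\left(R,V \right)} = 6 \left(-5\right) = -30$)
$C = -4$ ($C = -38 + 34 = -4$)
$Y{\left(c \right)} = -9 + \frac{3 \left(-30 + c\right)}{-4 + c}$ ($Y{\left(c \right)} = -9 + 3 \frac{c - 30}{c - 4} = -9 + 3 \frac{-30 + c}{-4 + c} = -9 + \frac{3 \left(-30 + c\right)}{-4 + c}$)
$m = -2758$ ($m = - \frac{1 \cdot 5516}{2} = \left(- \frac{1}{2}\right) 5516 = -2758$)
$m + \left(18082 + Y{\left(28 \right)}\right) = -2758 + \left(18082 + \frac{6 \left(-9 - 28\right)}{-4 + 28}\right) = -2758 + \left(18082 + \frac{6 \left(-9 - 28\right)}{24}\right) = -2758 + \left(18082 + 6 \cdot \frac{1}{24} \left(-37\right)\right) = -2758 + \left(18082 - \frac{37}{4}\right) = -2758 + \frac{72291}{4} = \frac{61259}{4}$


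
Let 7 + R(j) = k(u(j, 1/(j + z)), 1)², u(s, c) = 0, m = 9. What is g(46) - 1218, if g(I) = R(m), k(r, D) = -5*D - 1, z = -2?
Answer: -1189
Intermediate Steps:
k(r, D) = -1 - 5*D
R(j) = 29 (R(j) = -7 + (-1 - 5*1)² = -7 + (-1 - 5)² = -7 + (-6)² = -7 + 36 = 29)
g(I) = 29
g(46) - 1218 = 29 - 1218 = -1189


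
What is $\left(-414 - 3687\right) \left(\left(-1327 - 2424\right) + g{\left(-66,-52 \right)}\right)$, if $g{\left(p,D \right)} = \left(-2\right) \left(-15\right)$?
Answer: $15259821$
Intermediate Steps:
$g{\left(p,D \right)} = 30$
$\left(-414 - 3687\right) \left(\left(-1327 - 2424\right) + g{\left(-66,-52 \right)}\right) = \left(-414 - 3687\right) \left(\left(-1327 - 2424\right) + 30\right) = - 4101 \left(-3751 + 30\right) = \left(-4101\right) \left(-3721\right) = 15259821$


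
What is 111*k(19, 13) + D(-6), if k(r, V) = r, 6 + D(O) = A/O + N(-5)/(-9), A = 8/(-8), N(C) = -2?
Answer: 37861/18 ≈ 2103.4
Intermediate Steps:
A = -1 (A = 8*(-⅛) = -1)
D(O) = -52/9 - 1/O (D(O) = -6 + (-1/O - 2/(-9)) = -6 + (-1/O - 2*(-⅑)) = -6 + (-1/O + 2/9) = -6 + (2/9 - 1/O) = -52/9 - 1/O)
111*k(19, 13) + D(-6) = 111*19 + (-52/9 - 1/(-6)) = 2109 + (-52/9 - 1*(-⅙)) = 2109 + (-52/9 + ⅙) = 2109 - 101/18 = 37861/18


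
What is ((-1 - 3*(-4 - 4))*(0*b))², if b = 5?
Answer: 0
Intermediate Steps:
((-1 - 3*(-4 - 4))*(0*b))² = ((-1 - 3*(-4 - 4))*(0*5))² = ((-1 - 3*(-8))*0)² = ((-1 + 24)*0)² = (23*0)² = 0² = 0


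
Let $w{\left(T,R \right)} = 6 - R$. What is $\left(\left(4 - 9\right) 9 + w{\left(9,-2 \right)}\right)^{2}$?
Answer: $1369$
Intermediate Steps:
$\left(\left(4 - 9\right) 9 + w{\left(9,-2 \right)}\right)^{2} = \left(\left(4 - 9\right) 9 + \left(6 - -2\right)\right)^{2} = \left(\left(-5\right) 9 + \left(6 + 2\right)\right)^{2} = \left(-45 + 8\right)^{2} = \left(-37\right)^{2} = 1369$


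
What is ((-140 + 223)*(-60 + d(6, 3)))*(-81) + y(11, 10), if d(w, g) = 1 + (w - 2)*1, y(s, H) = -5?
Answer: 369760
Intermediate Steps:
d(w, g) = -1 + w (d(w, g) = 1 + (-2 + w)*1 = 1 + (-2 + w) = -1 + w)
((-140 + 223)*(-60 + d(6, 3)))*(-81) + y(11, 10) = ((-140 + 223)*(-60 + (-1 + 6)))*(-81) - 5 = (83*(-60 + 5))*(-81) - 5 = (83*(-55))*(-81) - 5 = -4565*(-81) - 5 = 369765 - 5 = 369760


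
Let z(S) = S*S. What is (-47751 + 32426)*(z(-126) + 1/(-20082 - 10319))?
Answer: -7396554164375/30401 ≈ -2.4330e+8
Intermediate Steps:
z(S) = S²
(-47751 + 32426)*(z(-126) + 1/(-20082 - 10319)) = (-47751 + 32426)*((-126)² + 1/(-20082 - 10319)) = -15325*(15876 + 1/(-30401)) = -15325*(15876 - 1/30401) = -15325*482646275/30401 = -7396554164375/30401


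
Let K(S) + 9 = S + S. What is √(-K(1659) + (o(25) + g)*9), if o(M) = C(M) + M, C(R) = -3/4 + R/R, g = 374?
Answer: √1137/2 ≈ 16.860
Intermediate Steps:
K(S) = -9 + 2*S (K(S) = -9 + (S + S) = -9 + 2*S)
C(R) = ¼ (C(R) = -3*¼ + 1 = -¾ + 1 = ¼)
o(M) = ¼ + M
√(-K(1659) + (o(25) + g)*9) = √(-(-9 + 2*1659) + ((¼ + 25) + 374)*9) = √(-(-9 + 3318) + (101/4 + 374)*9) = √(-1*3309 + (1597/4)*9) = √(-3309 + 14373/4) = √(1137/4) = √1137/2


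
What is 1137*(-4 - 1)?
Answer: -5685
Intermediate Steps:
1137*(-4 - 1) = 1137*(-5) = -5685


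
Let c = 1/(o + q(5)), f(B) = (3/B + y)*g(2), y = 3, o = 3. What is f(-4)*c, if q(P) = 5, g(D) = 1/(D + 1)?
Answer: 3/32 ≈ 0.093750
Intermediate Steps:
g(D) = 1/(1 + D)
f(B) = 1 + 1/B (f(B) = (3/B + 3)/(1 + 2) = (3 + 3/B)/3 = (3 + 3/B)*(⅓) = 1 + 1/B)
c = ⅛ (c = 1/(3 + 5) = 1/8 = ⅛ ≈ 0.12500)
f(-4)*c = ((1 - 4)/(-4))*(⅛) = -¼*(-3)*(⅛) = (¾)*(⅛) = 3/32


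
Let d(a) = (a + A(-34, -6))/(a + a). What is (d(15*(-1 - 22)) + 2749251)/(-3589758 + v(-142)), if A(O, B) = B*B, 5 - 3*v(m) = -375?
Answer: -1896983499/2476845620 ≈ -0.76589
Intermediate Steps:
v(m) = 380/3 (v(m) = 5/3 - ⅓*(-375) = 5/3 + 125 = 380/3)
A(O, B) = B²
d(a) = (36 + a)/(2*a) (d(a) = (a + (-6)²)/(a + a) = (a + 36)/((2*a)) = (36 + a)*(1/(2*a)) = (36 + a)/(2*a))
(d(15*(-1 - 22)) + 2749251)/(-3589758 + v(-142)) = ((36 + 15*(-1 - 22))/(2*((15*(-1 - 22)))) + 2749251)/(-3589758 + 380/3) = ((36 + 15*(-23))/(2*((15*(-23)))) + 2749251)/(-10768894/3) = ((½)*(36 - 345)/(-345) + 2749251)*(-3/10768894) = ((½)*(-1/345)*(-309) + 2749251)*(-3/10768894) = (103/230 + 2749251)*(-3/10768894) = (632327833/230)*(-3/10768894) = -1896983499/2476845620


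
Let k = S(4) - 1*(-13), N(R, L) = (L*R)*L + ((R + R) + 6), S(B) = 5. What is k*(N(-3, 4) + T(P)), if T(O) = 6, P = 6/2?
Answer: -756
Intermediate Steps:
P = 3 (P = 6*(1/2) = 3)
N(R, L) = 6 + 2*R + R*L**2 (N(R, L) = R*L**2 + (2*R + 6) = R*L**2 + (6 + 2*R) = 6 + 2*R + R*L**2)
k = 18 (k = 5 - 1*(-13) = 5 + 13 = 18)
k*(N(-3, 4) + T(P)) = 18*((6 + 2*(-3) - 3*4**2) + 6) = 18*((6 - 6 - 3*16) + 6) = 18*((6 - 6 - 48) + 6) = 18*(-48 + 6) = 18*(-42) = -756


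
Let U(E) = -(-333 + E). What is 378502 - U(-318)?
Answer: 377851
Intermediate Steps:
U(E) = 333 - E
378502 - U(-318) = 378502 - (333 - 1*(-318)) = 378502 - (333 + 318) = 378502 - 1*651 = 378502 - 651 = 377851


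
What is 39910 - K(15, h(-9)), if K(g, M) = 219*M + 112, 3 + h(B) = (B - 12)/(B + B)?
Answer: 80399/2 ≈ 40200.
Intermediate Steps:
h(B) = -3 + (-12 + B)/(2*B) (h(B) = -3 + (B - 12)/(B + B) = -3 + (-12 + B)/((2*B)) = -3 + (-12 + B)*(1/(2*B)) = -3 + (-12 + B)/(2*B))
K(g, M) = 112 + 219*M
39910 - K(15, h(-9)) = 39910 - (112 + 219*(-5/2 - 6/(-9))) = 39910 - (112 + 219*(-5/2 - 6*(-⅑))) = 39910 - (112 + 219*(-5/2 + ⅔)) = 39910 - (112 + 219*(-11/6)) = 39910 - (112 - 803/2) = 39910 - 1*(-579/2) = 39910 + 579/2 = 80399/2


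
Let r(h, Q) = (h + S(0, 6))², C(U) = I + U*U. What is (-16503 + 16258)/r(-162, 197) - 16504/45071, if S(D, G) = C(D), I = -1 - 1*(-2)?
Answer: -8955971/23842559 ≈ -0.37563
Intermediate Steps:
I = 1 (I = -1 + 2 = 1)
C(U) = 1 + U² (C(U) = 1 + U*U = 1 + U²)
S(D, G) = 1 + D²
r(h, Q) = (1 + h)² (r(h, Q) = (h + (1 + 0²))² = (h + (1 + 0))² = (h + 1)² = (1 + h)²)
(-16503 + 16258)/r(-162, 197) - 16504/45071 = (-16503 + 16258)/((1 - 162)²) - 16504/45071 = -245/((-161)²) - 16504*1/45071 = -245/25921 - 16504/45071 = -245*1/25921 - 16504/45071 = -5/529 - 16504/45071 = -8955971/23842559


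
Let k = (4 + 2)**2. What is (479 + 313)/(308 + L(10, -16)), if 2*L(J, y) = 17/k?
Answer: 57024/22193 ≈ 2.5695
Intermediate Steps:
k = 36 (k = 6**2 = 36)
L(J, y) = 17/72 (L(J, y) = (17/36)/2 = (17*(1/36))/2 = (1/2)*(17/36) = 17/72)
(479 + 313)/(308 + L(10, -16)) = (479 + 313)/(308 + 17/72) = 792/(22193/72) = 792*(72/22193) = 57024/22193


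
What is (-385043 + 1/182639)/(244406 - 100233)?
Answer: -70323868476/26331612547 ≈ -2.6707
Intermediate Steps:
(-385043 + 1/182639)/(244406 - 100233) = (-385043 + 1/182639)/144173 = -70323868476/182639*1/144173 = -70323868476/26331612547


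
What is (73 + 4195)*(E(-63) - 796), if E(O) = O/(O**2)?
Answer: -214035932/63 ≈ -3.3974e+6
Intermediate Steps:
E(O) = 1/O (E(O) = O/O**2 = 1/O)
(73 + 4195)*(E(-63) - 796) = (73 + 4195)*(1/(-63) - 796) = 4268*(-1/63 - 796) = 4268*(-50149/63) = -214035932/63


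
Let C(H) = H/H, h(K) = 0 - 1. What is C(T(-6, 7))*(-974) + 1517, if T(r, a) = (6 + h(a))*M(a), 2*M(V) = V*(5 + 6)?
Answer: 543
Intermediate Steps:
M(V) = 11*V/2 (M(V) = (V*(5 + 6))/2 = (V*11)/2 = (11*V)/2 = 11*V/2)
h(K) = -1
T(r, a) = 55*a/2 (T(r, a) = (6 - 1)*(11*a/2) = 5*(11*a/2) = 55*a/2)
C(H) = 1
C(T(-6, 7))*(-974) + 1517 = 1*(-974) + 1517 = -974 + 1517 = 543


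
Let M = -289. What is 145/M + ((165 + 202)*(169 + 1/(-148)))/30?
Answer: 884032631/427720 ≈ 2066.8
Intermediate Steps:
145/M + ((165 + 202)*(169 + 1/(-148)))/30 = 145/(-289) + ((165 + 202)*(169 + 1/(-148)))/30 = 145*(-1/289) + (367*(169 - 1/148))*(1/30) = -145/289 + (367*(25011/148))*(1/30) = -145/289 + (9179037/148)*(1/30) = -145/289 + 3059679/1480 = 884032631/427720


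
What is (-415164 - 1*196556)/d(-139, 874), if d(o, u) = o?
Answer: 611720/139 ≈ 4400.9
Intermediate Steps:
(-415164 - 1*196556)/d(-139, 874) = (-415164 - 1*196556)/(-139) = (-415164 - 196556)*(-1/139) = -611720*(-1/139) = 611720/139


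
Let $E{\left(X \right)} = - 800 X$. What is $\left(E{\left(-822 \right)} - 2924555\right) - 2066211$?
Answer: $-4333166$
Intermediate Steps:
$\left(E{\left(-822 \right)} - 2924555\right) - 2066211 = \left(\left(-800\right) \left(-822\right) - 2924555\right) - 2066211 = \left(657600 - 2924555\right) - 2066211 = -2266955 - 2066211 = -4333166$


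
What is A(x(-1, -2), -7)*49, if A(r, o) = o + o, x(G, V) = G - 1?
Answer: -686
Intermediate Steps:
x(G, V) = -1 + G
A(r, o) = 2*o
A(x(-1, -2), -7)*49 = (2*(-7))*49 = -14*49 = -686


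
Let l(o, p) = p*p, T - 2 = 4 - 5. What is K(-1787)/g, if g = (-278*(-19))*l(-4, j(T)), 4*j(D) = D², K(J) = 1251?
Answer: 72/19 ≈ 3.7895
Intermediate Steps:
T = 1 (T = 2 + (4 - 5) = 2 - 1 = 1)
j(D) = D²/4
l(o, p) = p²
g = 2641/8 (g = (-278*(-19))*((¼)*1²)² = 5282*((¼)*1)² = 5282*(¼)² = 5282*(1/16) = 2641/8 ≈ 330.13)
K(-1787)/g = 1251/(2641/8) = 1251*(8/2641) = 72/19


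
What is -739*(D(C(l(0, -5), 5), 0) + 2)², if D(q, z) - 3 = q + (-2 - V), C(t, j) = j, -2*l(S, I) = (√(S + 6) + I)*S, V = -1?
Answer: -59859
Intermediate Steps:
l(S, I) = -S*(I + √(6 + S))/2 (l(S, I) = -(√(S + 6) + I)*S/2 = -(√(6 + S) + I)*S/2 = -(I + √(6 + S))*S/2 = -S*(I + √(6 + S))/2)
D(q, z) = 2 + q (D(q, z) = 3 + (q + (-2 - 1*(-1))) = 3 + (q + (-2 + 1)) = 3 + (q - 1) = 3 + (-1 + q) = 2 + q)
-739*(D(C(l(0, -5), 5), 0) + 2)² = -739*((2 + 5) + 2)² = -739*(7 + 2)² = -739*9² = -739*81 = -59859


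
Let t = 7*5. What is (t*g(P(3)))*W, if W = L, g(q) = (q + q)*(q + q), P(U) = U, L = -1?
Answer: -1260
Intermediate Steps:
t = 35
g(q) = 4*q² (g(q) = (2*q)*(2*q) = 4*q²)
W = -1
(t*g(P(3)))*W = (35*(4*3²))*(-1) = (35*(4*9))*(-1) = (35*36)*(-1) = 1260*(-1) = -1260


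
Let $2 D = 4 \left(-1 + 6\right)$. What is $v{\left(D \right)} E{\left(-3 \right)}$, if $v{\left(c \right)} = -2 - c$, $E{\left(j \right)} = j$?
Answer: $36$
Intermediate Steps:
$D = 10$ ($D = \frac{4 \left(-1 + 6\right)}{2} = \frac{4 \cdot 5}{2} = \frac{1}{2} \cdot 20 = 10$)
$v{\left(D \right)} E{\left(-3 \right)} = \left(-2 - 10\right) \left(-3\right) = \left(-12\right) \left(-3\right) = 36$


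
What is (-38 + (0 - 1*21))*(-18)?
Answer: 1062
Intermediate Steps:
(-38 + (0 - 1*21))*(-18) = (-38 + (0 - 21))*(-18) = (-38 - 21)*(-18) = -59*(-18) = 1062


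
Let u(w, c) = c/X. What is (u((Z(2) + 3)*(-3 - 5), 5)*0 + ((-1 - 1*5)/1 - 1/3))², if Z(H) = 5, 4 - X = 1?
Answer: 361/9 ≈ 40.111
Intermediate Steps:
X = 3 (X = 4 - 1*1 = 4 - 1 = 3)
u(w, c) = c/3
(u((Z(2) + 3)*(-3 - 5), 5)*0 + ((-1 - 1*5)/1 - 1/3))² = (((⅓)*5)*0 + ((-1 - 1*5)/1 - 1/3))² = ((5/3)*0 + ((-1 - 5)*1 - 1*⅓))² = (0 + (-6*1 - ⅓))² = (0 + (-6 - ⅓))² = (0 - 19/3)² = (-19/3)² = 361/9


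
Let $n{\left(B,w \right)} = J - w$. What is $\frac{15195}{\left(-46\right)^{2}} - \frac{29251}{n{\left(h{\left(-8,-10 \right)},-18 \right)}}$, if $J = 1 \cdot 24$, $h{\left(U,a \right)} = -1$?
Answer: $- \frac{30628463}{44436} \approx -689.27$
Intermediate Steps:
$J = 24$
$n{\left(B,w \right)} = 24 - w$
$\frac{15195}{\left(-46\right)^{2}} - \frac{29251}{n{\left(h{\left(-8,-10 \right)},-18 \right)}} = \frac{15195}{\left(-46\right)^{2}} - \frac{29251}{24 - -18} = \frac{15195}{2116} - \frac{29251}{24 + 18} = 15195 \cdot \frac{1}{2116} - \frac{29251}{42} = \frac{15195}{2116} - \frac{29251}{42} = - \frac{30628463}{44436}$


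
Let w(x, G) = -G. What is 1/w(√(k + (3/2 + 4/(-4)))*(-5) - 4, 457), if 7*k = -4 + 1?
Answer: -1/457 ≈ -0.0021882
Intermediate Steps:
k = -3/7 (k = (-4 + 1)/7 = (⅐)*(-3) = -3/7 ≈ -0.42857)
1/w(√(k + (3/2 + 4/(-4)))*(-5) - 4, 457) = 1/(-1*457) = 1/(-457) = -1/457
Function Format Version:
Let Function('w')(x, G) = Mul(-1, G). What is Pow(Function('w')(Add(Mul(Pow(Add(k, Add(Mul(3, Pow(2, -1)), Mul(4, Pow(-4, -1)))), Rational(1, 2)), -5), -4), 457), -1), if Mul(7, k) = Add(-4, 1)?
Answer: Rational(-1, 457) ≈ -0.0021882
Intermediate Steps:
k = Rational(-3, 7) (k = Mul(Rational(1, 7), Add(-4, 1)) = Mul(Rational(1, 7), -3) = Rational(-3, 7) ≈ -0.42857)
Pow(Function('w')(Add(Mul(Pow(Add(k, Add(Mul(3, Pow(2, -1)), Mul(4, Pow(-4, -1)))), Rational(1, 2)), -5), -4), 457), -1) = Pow(Mul(-1, 457), -1) = Pow(-457, -1) = Rational(-1, 457)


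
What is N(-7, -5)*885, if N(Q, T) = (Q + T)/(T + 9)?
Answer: -2655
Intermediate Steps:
N(Q, T) = (Q + T)/(9 + T)
N(-7, -5)*885 = ((-7 - 5)/(9 - 5))*885 = (-12/4)*885 = ((1/4)*(-12))*885 = -3*885 = -2655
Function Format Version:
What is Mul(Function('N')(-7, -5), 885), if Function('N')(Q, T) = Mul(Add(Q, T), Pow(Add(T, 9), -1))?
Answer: -2655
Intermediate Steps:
Function('N')(Q, T) = Mul(Pow(Add(9, T), -1), Add(Q, T)) (Function('N')(Q, T) = Mul(Add(Q, T), Pow(Add(9, T), -1)) = Mul(Pow(Add(9, T), -1), Add(Q, T)))
Mul(Function('N')(-7, -5), 885) = Mul(Mul(Pow(Add(9, -5), -1), Add(-7, -5)), 885) = Mul(Mul(Pow(4, -1), -12), 885) = Mul(Mul(Rational(1, 4), -12), 885) = Mul(-3, 885) = -2655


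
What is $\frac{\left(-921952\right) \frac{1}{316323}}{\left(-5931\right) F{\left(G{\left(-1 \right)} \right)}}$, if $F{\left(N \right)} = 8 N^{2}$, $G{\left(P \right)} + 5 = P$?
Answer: $\frac{28811}{16885005417} \approx 1.7063 \cdot 10^{-6}$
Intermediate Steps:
$G{\left(P \right)} = -5 + P$
$\frac{\left(-921952\right) \frac{1}{316323}}{\left(-5931\right) F{\left(G{\left(-1 \right)} \right)}} = \frac{\left(-921952\right) \frac{1}{316323}}{\left(-5931\right) 8 \left(-5 - 1\right)^{2}} = \frac{\left(-921952\right) \frac{1}{316323}}{\left(-5931\right) 8 \left(-6\right)^{2}} = - \frac{921952}{316323 \left(- 5931 \cdot 8 \cdot 36\right)} = - \frac{921952}{316323 \left(\left(-5931\right) 288\right)} = - \frac{921952}{316323 \left(-1708128\right)} = \left(- \frac{921952}{316323}\right) \left(- \frac{1}{1708128}\right) = \frac{28811}{16885005417}$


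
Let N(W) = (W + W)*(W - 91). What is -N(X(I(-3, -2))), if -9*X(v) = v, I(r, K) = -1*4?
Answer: 6520/81 ≈ 80.494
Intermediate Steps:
I(r, K) = -4
X(v) = -v/9
N(W) = 2*W*(-91 + W) (N(W) = (2*W)*(-91 + W) = 2*W*(-91 + W))
-N(X(I(-3, -2))) = -2*(-⅑*(-4))*(-91 - ⅑*(-4)) = -2*4*(-91 + 4/9)/9 = -2*4*(-815)/(9*9) = -1*(-6520/81) = 6520/81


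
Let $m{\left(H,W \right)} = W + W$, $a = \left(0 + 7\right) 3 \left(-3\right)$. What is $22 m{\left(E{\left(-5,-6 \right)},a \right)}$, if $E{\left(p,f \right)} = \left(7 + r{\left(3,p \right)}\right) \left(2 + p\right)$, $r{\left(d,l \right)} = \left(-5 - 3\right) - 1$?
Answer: $-2772$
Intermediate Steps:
$a = -63$ ($a = 7 \left(-9\right) = -63$)
$r{\left(d,l \right)} = -9$ ($r{\left(d,l \right)} = -8 - 1 = -9$)
$E{\left(p,f \right)} = -4 - 2 p$ ($E{\left(p,f \right)} = \left(7 - 9\right) \left(2 + p\right) = - 2 \left(2 + p\right) = -4 - 2 p$)
$m{\left(H,W \right)} = 2 W$
$22 m{\left(E{\left(-5,-6 \right)},a \right)} = 22 \cdot 2 \left(-63\right) = 22 \left(-126\right) = -2772$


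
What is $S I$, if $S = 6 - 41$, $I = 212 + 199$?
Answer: $-14385$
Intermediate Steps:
$I = 411$
$S = -35$
$S I = \left(-35\right) 411 = -14385$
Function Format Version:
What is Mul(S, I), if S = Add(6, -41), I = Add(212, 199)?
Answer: -14385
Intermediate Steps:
I = 411
S = -35
Mul(S, I) = Mul(-35, 411) = -14385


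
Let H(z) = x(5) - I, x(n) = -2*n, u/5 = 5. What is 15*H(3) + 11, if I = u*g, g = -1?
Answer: 236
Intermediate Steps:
u = 25 (u = 5*5 = 25)
I = -25 (I = 25*(-1) = -25)
H(z) = 15 (H(z) = -2*5 - 1*(-25) = -10 + 25 = 15)
15*H(3) + 11 = 15*15 + 11 = 225 + 11 = 236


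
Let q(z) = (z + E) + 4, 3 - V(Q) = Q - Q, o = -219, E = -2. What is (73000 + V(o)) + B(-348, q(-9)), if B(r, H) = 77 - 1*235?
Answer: 72845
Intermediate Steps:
V(Q) = 3 (V(Q) = 3 - (Q - Q) = 3 - 1*0 = 3 + 0 = 3)
q(z) = 2 + z (q(z) = (z - 2) + 4 = (-2 + z) + 4 = 2 + z)
B(r, H) = -158 (B(r, H) = 77 - 235 = -158)
(73000 + V(o)) + B(-348, q(-9)) = (73000 + 3) - 158 = 73003 - 158 = 72845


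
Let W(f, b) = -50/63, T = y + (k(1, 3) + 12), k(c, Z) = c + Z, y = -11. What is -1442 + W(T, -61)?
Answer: -90896/63 ≈ -1442.8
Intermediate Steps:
k(c, Z) = Z + c
T = 5 (T = -11 + ((3 + 1) + 12) = -11 + (4 + 12) = -11 + 16 = 5)
W(f, b) = -50/63 (W(f, b) = -50*1/63 = -50/63)
-1442 + W(T, -61) = -1442 - 50/63 = -90896/63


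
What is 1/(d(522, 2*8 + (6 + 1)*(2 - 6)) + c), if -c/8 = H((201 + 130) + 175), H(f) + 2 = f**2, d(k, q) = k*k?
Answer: -1/1775788 ≈ -5.6313e-7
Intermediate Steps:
d(k, q) = k**2
H(f) = -2 + f**2
c = -2048272 (c = -8*(-2 + ((201 + 130) + 175)**2) = -8*(-2 + (331 + 175)**2) = -8*(-2 + 506**2) = -8*(-2 + 256036) = -8*256034 = -2048272)
1/(d(522, 2*8 + (6 + 1)*(2 - 6)) + c) = 1/(522**2 - 2048272) = 1/(272484 - 2048272) = 1/(-1775788) = -1/1775788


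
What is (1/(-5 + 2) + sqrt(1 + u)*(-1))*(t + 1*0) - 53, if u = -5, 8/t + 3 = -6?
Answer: -1423/27 + 16*I/9 ≈ -52.704 + 1.7778*I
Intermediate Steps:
t = -8/9 (t = 8/(-3 - 6) = 8/(-9) = 8*(-1/9) = -8/9 ≈ -0.88889)
(1/(-5 + 2) + sqrt(1 + u)*(-1))*(t + 1*0) - 53 = (1/(-5 + 2) + sqrt(1 - 5)*(-1))*(-8/9 + 1*0) - 53 = (1/(-3) + sqrt(-4)*(-1))*(-8/9 + 0) - 53 = (-1/3 + (2*I)*(-1))*(-8/9) - 53 = (-1/3 - 2*I)*(-8/9) - 53 = (8/27 + 16*I/9) - 53 = -1423/27 + 16*I/9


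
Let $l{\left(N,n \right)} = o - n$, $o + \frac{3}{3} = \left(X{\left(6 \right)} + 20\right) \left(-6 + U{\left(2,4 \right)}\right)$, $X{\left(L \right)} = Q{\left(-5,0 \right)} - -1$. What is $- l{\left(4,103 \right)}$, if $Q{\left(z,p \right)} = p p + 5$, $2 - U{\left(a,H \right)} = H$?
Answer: $312$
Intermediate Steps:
$U{\left(a,H \right)} = 2 - H$
$Q{\left(z,p \right)} = 5 + p^{2}$ ($Q{\left(z,p \right)} = p^{2} + 5 = 5 + p^{2}$)
$X{\left(L \right)} = 6$ ($X{\left(L \right)} = \left(5 + 0^{2}\right) - -1 = \left(5 + 0\right) + 1 = 5 + 1 = 6$)
$o = -209$ ($o = -1 + \left(6 + 20\right) \left(-6 + \left(2 - 4\right)\right) = -1 + 26 \left(-6 + \left(2 - 4\right)\right) = -1 + 26 \left(-6 - 2\right) = -1 + 26 \left(-8\right) = -1 - 208 = -209$)
$l{\left(N,n \right)} = -209 - n$
$- l{\left(4,103 \right)} = - (-209 - 103) = \left(-1\right) \left(-312\right) = 312$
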